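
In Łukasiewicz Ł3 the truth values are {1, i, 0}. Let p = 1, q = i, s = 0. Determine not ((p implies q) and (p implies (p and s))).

1

p implies q = 1 implies i = i  [min(1, 1−1+½)]
p and s = 1 and 0 = 0
p implies (p and s) = 1 implies 0 = 0
(p implies q) and (p implies (p and s)) = i and 0 = 0
not ((p implies q) and (p implies (p and s))) = not 0 = 1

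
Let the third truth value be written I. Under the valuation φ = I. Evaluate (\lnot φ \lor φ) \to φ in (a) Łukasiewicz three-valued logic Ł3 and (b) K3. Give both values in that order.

In Łukasiewicz three-valued logic Ł3: \lnot φ = \lnot I = I
\lnot φ \lor φ = I \lor I = I
(\lnot φ \lor φ) \to φ = I \to I = ⊤  [min(1, 1−½+½)]
In K3: \lnot φ = \lnot I = I
\lnot φ \lor φ = I \lor I = I
(\lnot φ \lor φ) \to φ = I \to I = I  [\lnot I \lor I]
They differ because Łukasiewicz three-valued logic Ł3 and K3 treat I differently under implication.

⊤; I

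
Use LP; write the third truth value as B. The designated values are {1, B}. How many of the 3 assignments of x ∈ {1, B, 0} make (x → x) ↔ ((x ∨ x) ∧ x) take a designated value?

x=1: 1 ✓
x=B: B ✓
x=0: 0 ·

2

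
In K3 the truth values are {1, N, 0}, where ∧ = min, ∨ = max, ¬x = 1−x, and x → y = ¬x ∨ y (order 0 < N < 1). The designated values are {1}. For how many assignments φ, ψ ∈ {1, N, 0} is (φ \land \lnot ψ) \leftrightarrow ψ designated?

Designated under: (φ=0, ψ=0).

1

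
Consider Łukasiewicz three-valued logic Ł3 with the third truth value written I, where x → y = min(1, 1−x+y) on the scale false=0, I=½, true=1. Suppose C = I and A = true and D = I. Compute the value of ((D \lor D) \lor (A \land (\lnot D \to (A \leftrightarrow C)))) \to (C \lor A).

D \lor D = I \lor I = I
\lnot D = \lnot I = I
A \leftrightarrow C = true \leftrightarrow I = I  [1 − |1−½|]
\lnot D \to (A \leftrightarrow C) = I \to I = true
A \land (\lnot D \to (A \leftrightarrow C)) = true \land true = true
(D \lor D) \lor (A \land (\lnot D \to (A \leftrightarrow C))) = I \lor true = true
C \lor A = I \lor true = true
((D \lor D) \lor (A \land (\lnot D \to (A \leftrightarrow C)))) \to (C \lor A) = true \to true = true

true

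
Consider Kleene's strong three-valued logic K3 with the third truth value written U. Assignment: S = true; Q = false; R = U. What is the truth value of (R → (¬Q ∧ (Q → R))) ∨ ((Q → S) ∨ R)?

¬Q = ¬false = true
Q → R = false → U = true
¬Q ∧ (Q → R) = true ∧ true = true
R → (¬Q ∧ (Q → R)) = U → true = true
Q → S = false → true = true
(Q → S) ∨ R = true ∨ U = true
(R → (¬Q ∧ (Q → R))) ∨ ((Q → S) ∨ R) = true ∨ true = true

true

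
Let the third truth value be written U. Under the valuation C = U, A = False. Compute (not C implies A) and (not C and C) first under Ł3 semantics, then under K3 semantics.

U; U

In Ł3: not C = not U = U
not C implies A = U implies False = U  [min(1, 1−½+0)]
not C = not U = U
not C and C = U and U = U
(not C implies A) and (not C and C) = U and U = U
In K3: not C = not U = U
not C implies A = U implies False = U  [not U or False]
not C = not U = U
not C and C = U and U = U
(not C implies A) and (not C and C) = U and U = U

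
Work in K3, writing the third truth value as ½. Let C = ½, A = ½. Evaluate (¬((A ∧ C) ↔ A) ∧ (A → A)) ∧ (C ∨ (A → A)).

A ∧ C = ½ ∧ ½ = ½
(A ∧ C) ↔ A = ½ ↔ ½ = ½
¬((A ∧ C) ↔ A) = ¬½ = ½
A → A = ½ → ½ = ½  [¬½ ∨ ½]
¬((A ∧ C) ↔ A) ∧ (A → A) = ½ ∧ ½ = ½
A → A = ½ → ½ = ½
C ∨ (A → A) = ½ ∨ ½ = ½
(¬((A ∧ C) ↔ A) ∧ (A → A)) ∧ (C ∨ (A → A)) = ½ ∧ ½ = ½

½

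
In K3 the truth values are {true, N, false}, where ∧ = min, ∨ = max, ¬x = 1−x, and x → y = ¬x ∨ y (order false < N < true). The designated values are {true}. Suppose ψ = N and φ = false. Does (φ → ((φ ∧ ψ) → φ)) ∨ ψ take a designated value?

φ ∧ ψ = false ∧ N = false
(φ ∧ ψ) → φ = false → false = true
φ → ((φ ∧ ψ) → φ) = false → true = true
(φ → ((φ ∧ ψ) → φ)) ∨ ψ = true ∨ N = true
true ∈ {true}.

Yes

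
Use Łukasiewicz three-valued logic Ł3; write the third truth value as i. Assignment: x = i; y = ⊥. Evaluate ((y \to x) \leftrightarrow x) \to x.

y \to x = ⊥ \to i = ⊤  [min(1, 1−0+½)]
(y \to x) \leftrightarrow x = ⊤ \leftrightarrow i = i
((y \to x) \leftrightarrow x) \to x = i \to i = ⊤

⊤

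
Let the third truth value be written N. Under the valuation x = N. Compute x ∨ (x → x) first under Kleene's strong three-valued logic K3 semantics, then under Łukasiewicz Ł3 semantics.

In Kleene's strong three-valued logic K3: x → x = N → N = N  [¬N ∨ N]
x ∨ (x → x) = N ∨ N = N
In Łukasiewicz Ł3: x → x = N → N = 1  [min(1, 1−½+½)]
x ∨ (x → x) = N ∨ 1 = 1
They differ because Kleene's strong three-valued logic K3 and Łukasiewicz Ł3 treat N differently under implication.

N; 1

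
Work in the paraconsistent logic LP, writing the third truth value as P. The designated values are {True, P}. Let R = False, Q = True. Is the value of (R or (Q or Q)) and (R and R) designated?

Q or Q = True or True = True
R or (Q or Q) = False or True = True
R and R = False and False = False
(R or (Q or Q)) and (R and R) = True and False = False
False ∉ {True, P}.

No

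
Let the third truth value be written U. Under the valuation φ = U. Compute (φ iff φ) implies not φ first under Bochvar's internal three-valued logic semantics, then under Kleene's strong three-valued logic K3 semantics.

In Bochvar's internal three-valued logic: φ iff φ = U iff U = U
not φ = not U = U
(φ iff φ) implies not φ = U implies U = U  [any arg is the third value ⇒ result is the third value]
In Kleene's strong three-valued logic K3: φ iff φ = U iff U = U
not φ = not U = U
(φ iff φ) implies not φ = U implies U = U  [not U or U]

U; U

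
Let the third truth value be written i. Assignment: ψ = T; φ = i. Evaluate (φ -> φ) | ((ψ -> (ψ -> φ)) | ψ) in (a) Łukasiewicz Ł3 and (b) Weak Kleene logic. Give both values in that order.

T; i

In Łukasiewicz Ł3: φ -> φ = i -> i = T
ψ -> φ = T -> i = i
ψ -> (ψ -> φ) = T -> i = i
(ψ -> (ψ -> φ)) | ψ = i | T = T
(φ -> φ) | ((ψ -> (ψ -> φ)) | ψ) = T | T = T
In Weak Kleene logic: φ -> φ = i -> i = i  [any arg is the third value ⇒ result is the third value]
ψ -> φ = T -> i = i
ψ -> (ψ -> φ) = T -> i = i
(ψ -> (ψ -> φ)) | ψ = i | T = i
(φ -> φ) | ((ψ -> (ψ -> φ)) | ψ) = i | i = i
They differ because Łukasiewicz Ł3 and Weak Kleene logic treat i differently under the binary connectives.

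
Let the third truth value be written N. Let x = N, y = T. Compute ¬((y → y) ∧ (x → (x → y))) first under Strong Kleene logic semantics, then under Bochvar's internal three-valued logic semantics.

F; N

In Strong Kleene logic: y → y = T → T = T
x → y = N → T = T  [¬N ∨ T]
x → (x → y) = N → T = T
(y → y) ∧ (x → (x → y)) = T ∧ T = T
¬((y → y) ∧ (x → (x → y))) = ¬T = F
In Bochvar's internal three-valued logic: y → y = T → T = T
x → y = N → T = N  [any arg is the third value ⇒ result is the third value]
x → (x → y) = N → N = N
(y → y) ∧ (x → (x → y)) = T ∧ N = N
¬((y → y) ∧ (x → (x → y))) = ¬N = N
They differ because Strong Kleene logic and Bochvar's internal three-valued logic treat N differently under the binary connectives.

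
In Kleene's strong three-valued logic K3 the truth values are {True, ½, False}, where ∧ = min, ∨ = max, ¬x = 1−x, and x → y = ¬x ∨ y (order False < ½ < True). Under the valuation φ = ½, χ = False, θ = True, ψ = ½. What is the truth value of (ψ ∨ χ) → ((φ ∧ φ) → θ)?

True

ψ ∨ χ = ½ ∨ False = ½
φ ∧ φ = ½ ∧ ½ = ½
(φ ∧ φ) → θ = ½ → True = True  [¬½ ∨ True]
(ψ ∨ χ) → ((φ ∧ φ) → θ) = ½ → True = True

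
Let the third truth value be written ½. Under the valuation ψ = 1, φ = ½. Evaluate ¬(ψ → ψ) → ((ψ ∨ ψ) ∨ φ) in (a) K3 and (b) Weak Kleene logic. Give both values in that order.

In K3: ψ → ψ = 1 → 1 = 1
¬(ψ → ψ) = ¬1 = 0
ψ ∨ ψ = 1 ∨ 1 = 1
(ψ ∨ ψ) ∨ φ = 1 ∨ ½ = 1
¬(ψ → ψ) → ((ψ ∨ ψ) ∨ φ) = 0 → 1 = 1
In Weak Kleene logic: ψ → ψ = 1 → 1 = 1
¬(ψ → ψ) = ¬1 = 0
ψ ∨ ψ = 1 ∨ 1 = 1
(ψ ∨ ψ) ∨ φ = 1 ∨ ½ = ½
¬(ψ → ψ) → ((ψ ∨ ψ) ∨ φ) = 0 → ½ = ½
They differ because K3 and Weak Kleene logic treat ½ differently under the binary connectives.

1; ½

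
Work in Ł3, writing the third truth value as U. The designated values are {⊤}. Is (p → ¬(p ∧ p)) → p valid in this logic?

No

Countermodel: p=U gives U, which is not designated.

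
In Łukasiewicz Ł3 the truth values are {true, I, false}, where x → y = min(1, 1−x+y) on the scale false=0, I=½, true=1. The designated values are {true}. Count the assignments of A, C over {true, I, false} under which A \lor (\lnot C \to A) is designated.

6

Of the 9 assignments, 6 give a value in {true}.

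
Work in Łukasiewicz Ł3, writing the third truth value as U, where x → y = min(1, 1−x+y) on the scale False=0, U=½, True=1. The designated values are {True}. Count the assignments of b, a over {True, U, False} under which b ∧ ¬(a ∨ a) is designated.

Designated under: (b=True, a=False).

1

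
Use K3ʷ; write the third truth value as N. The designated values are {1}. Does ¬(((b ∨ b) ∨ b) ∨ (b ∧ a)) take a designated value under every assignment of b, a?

No

Countermodel: b=1, a=1 gives 0, which is not designated.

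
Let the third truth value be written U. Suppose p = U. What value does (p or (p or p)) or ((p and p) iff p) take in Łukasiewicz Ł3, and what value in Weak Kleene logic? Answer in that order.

In Łukasiewicz Ł3: p or p = U or U = U
p or (p or p) = U or U = U
p and p = U and U = U
(p and p) iff p = U iff U = true
(p or (p or p)) or ((p and p) iff p) = U or true = true
In Weak Kleene logic: p or p = U or U = U
p or (p or p) = U or U = U
p and p = U and U = U
(p and p) iff p = U iff U = U
(p or (p or p)) or ((p and p) iff p) = U or U = U
They differ because Łukasiewicz Ł3 and Weak Kleene logic treat U differently under the binary connectives.

true; U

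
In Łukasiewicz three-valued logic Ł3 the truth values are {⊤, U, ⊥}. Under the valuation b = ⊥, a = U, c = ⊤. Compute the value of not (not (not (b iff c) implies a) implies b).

b iff c = ⊥ iff ⊤ = ⊥
not (b iff c) = not ⊥ = ⊤
not (b iff c) implies a = ⊤ implies U = U  [min(1, 1−1+½)]
not (not (b iff c) implies a) = not U = U
not (not (b iff c) implies a) implies b = U implies ⊥ = U
not (not (not (b iff c) implies a) implies b) = not U = U

U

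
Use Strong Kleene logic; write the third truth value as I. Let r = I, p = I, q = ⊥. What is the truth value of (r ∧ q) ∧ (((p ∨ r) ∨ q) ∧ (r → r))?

⊥

r ∧ q = I ∧ ⊥ = ⊥
p ∨ r = I ∨ I = I
(p ∨ r) ∨ q = I ∨ ⊥ = I
r → r = I → I = I  [¬I ∨ I]
((p ∨ r) ∨ q) ∧ (r → r) = I ∧ I = I
(r ∧ q) ∧ (((p ∨ r) ∨ q) ∧ (r → r)) = ⊥ ∧ I = ⊥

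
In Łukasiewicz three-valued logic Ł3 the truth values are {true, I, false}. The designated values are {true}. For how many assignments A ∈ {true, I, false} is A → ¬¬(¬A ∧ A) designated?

A=true: false ·
A=I: true ✓
A=false: true ✓

2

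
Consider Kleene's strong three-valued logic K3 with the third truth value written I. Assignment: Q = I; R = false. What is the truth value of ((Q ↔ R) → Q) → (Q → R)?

I

Q ↔ R = I ↔ false = I
(Q ↔ R) → Q = I → I = I  [¬I ∨ I]
Q → R = I → false = I
((Q ↔ R) → Q) → (Q → R) = I → I = I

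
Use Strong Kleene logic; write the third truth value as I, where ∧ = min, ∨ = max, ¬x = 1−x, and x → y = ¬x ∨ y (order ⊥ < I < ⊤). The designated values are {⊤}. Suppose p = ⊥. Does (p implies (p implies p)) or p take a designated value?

Yes

p implies p = ⊥ implies ⊥ = ⊤
p implies (p implies p) = ⊥ implies ⊤ = ⊤
(p implies (p implies p)) or p = ⊤ or ⊥ = ⊤
⊤ ∈ {⊤}.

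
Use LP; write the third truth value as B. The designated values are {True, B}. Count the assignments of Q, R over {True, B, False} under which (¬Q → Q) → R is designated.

8

Of the 9 assignments, 8 give a value in {True, B}.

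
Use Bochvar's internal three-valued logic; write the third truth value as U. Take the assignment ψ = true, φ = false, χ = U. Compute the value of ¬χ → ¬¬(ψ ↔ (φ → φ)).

U

¬χ = ¬U = U
φ → φ = false → false = true
ψ ↔ (φ → φ) = true ↔ true = true
¬(ψ ↔ (φ → φ)) = ¬true = false
¬¬(ψ ↔ (φ → φ)) = ¬false = true
¬χ → ¬¬(ψ ↔ (φ → φ)) = U → true = U  [any arg is the third value ⇒ result is the third value]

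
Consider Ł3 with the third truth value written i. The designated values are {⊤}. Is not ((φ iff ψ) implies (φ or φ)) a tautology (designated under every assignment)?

No

Countermodel: φ=⊤, ψ=⊤ gives ⊥, which is not designated.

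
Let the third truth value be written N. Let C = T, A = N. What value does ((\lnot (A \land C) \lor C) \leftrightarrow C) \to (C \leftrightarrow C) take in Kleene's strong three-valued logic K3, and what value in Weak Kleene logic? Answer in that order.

In Kleene's strong three-valued logic K3: A \land C = N \land T = N
\lnot (A \land C) = \lnot N = N
\lnot (A \land C) \lor C = N \lor T = T
(\lnot (A \land C) \lor C) \leftrightarrow C = T \leftrightarrow T = T
C \leftrightarrow C = T \leftrightarrow T = T
((\lnot (A \land C) \lor C) \leftrightarrow C) \to (C \leftrightarrow C) = T \to T = T
In Weak Kleene logic: A \land C = N \land T = N
\lnot (A \land C) = \lnot N = N
\lnot (A \land C) \lor C = N \lor T = N
(\lnot (A \land C) \lor C) \leftrightarrow C = N \leftrightarrow T = N
C \leftrightarrow C = T \leftrightarrow T = T
((\lnot (A \land C) \lor C) \leftrightarrow C) \to (C \leftrightarrow C) = N \to T = N  [any arg is the third value ⇒ result is the third value]
They differ because Kleene's strong three-valued logic K3 and Weak Kleene logic treat N differently under the binary connectives.

T; N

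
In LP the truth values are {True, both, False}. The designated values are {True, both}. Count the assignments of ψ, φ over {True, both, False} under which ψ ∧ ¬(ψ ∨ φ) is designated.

Designated under: (ψ=both, φ=both); (ψ=both, φ=False).

2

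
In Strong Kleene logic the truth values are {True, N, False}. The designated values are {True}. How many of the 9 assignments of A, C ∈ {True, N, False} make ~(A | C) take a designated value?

Designated under: (A=False, C=False).

1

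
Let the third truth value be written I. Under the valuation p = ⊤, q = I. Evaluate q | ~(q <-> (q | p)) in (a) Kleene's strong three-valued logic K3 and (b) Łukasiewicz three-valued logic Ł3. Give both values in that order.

In Kleene's strong three-valued logic K3: q | p = I | ⊤ = ⊤
q <-> (q | p) = I <-> ⊤ = I
~(q <-> (q | p)) = ~I = I
q | ~(q <-> (q | p)) = I | I = I
In Łukasiewicz three-valued logic Ł3: q | p = I | ⊤ = ⊤
q <-> (q | p) = I <-> ⊤ = I  [1 − |½−1|]
~(q <-> (q | p)) = ~I = I
q | ~(q <-> (q | p)) = I | I = I

I; I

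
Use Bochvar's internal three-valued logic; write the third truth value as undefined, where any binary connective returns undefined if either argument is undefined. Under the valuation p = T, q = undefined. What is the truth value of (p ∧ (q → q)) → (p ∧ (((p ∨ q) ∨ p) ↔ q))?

undefined

q → q = undefined → undefined = undefined  [any arg is the third value ⇒ result is the third value]
p ∧ (q → q) = T ∧ undefined = undefined
p ∨ q = T ∨ undefined = undefined
(p ∨ q) ∨ p = undefined ∨ T = undefined
((p ∨ q) ∨ p) ↔ q = undefined ↔ undefined = undefined
p ∧ (((p ∨ q) ∨ p) ↔ q) = T ∧ undefined = undefined
(p ∧ (q → q)) → (p ∧ (((p ∨ q) ∨ p) ↔ q)) = undefined → undefined = undefined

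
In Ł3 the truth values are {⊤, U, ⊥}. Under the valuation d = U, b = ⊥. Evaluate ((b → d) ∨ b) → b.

b → d = ⊥ → U = ⊤  [min(1, 1−0+½)]
(b → d) ∨ b = ⊤ ∨ ⊥ = ⊤
((b → d) ∨ b) → b = ⊤ → ⊥ = ⊥

⊥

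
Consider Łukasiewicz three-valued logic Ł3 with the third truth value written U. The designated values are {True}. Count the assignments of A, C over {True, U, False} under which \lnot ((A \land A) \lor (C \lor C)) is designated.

1

Designated under: (A=False, C=False).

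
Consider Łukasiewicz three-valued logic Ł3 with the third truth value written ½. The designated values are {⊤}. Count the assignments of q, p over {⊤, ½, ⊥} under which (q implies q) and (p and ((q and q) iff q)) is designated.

Designated under: (q=⊤, p=⊤); (q=½, p=⊤); (q=⊥, p=⊤).

3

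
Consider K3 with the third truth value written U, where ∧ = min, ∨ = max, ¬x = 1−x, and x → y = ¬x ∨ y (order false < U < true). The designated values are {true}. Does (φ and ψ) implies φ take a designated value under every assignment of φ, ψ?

Countermodel: φ=U, ψ=true gives U, which is not designated.

No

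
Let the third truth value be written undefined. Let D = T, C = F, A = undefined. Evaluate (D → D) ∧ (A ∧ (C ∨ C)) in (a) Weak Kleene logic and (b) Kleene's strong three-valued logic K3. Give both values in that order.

undefined; F

In Weak Kleene logic: D → D = T → T = T
C ∨ C = F ∨ F = F
A ∧ (C ∨ C) = undefined ∧ F = undefined
(D → D) ∧ (A ∧ (C ∨ C)) = T ∧ undefined = undefined
In Kleene's strong three-valued logic K3: D → D = T → T = T
C ∨ C = F ∨ F = F
A ∧ (C ∨ C) = undefined ∧ F = F
(D → D) ∧ (A ∧ (C ∨ C)) = T ∧ F = F
They differ because Weak Kleene logic and Kleene's strong three-valued logic K3 treat undefined differently under the binary connectives.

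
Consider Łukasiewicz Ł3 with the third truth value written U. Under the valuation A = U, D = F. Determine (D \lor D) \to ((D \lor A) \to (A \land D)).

T

D \lor D = F \lor F = F
D \lor A = F \lor U = U
A \land D = U \land F = F
(D \lor A) \to (A \land D) = U \to F = U  [min(1, 1−½+0)]
(D \lor D) \to ((D \lor A) \to (A \land D)) = F \to U = T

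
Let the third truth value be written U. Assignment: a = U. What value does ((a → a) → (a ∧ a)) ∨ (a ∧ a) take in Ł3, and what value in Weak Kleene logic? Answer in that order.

U; U

In Ł3: a → a = U → U = ⊤  [min(1, 1−½+½)]
a ∧ a = U ∧ U = U
(a → a) → (a ∧ a) = ⊤ → U = U
a ∧ a = U ∧ U = U
((a → a) → (a ∧ a)) ∨ (a ∧ a) = U ∨ U = U
In Weak Kleene logic: a → a = U → U = U  [any arg is the third value ⇒ result is the third value]
a ∧ a = U ∧ U = U
(a → a) → (a ∧ a) = U → U = U
a ∧ a = U ∧ U = U
((a → a) → (a ∧ a)) ∨ (a ∧ a) = U ∨ U = U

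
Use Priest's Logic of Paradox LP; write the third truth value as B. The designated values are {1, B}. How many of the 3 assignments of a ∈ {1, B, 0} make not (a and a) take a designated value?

2

a=1: 0 ·
a=B: B ✓
a=0: 1 ✓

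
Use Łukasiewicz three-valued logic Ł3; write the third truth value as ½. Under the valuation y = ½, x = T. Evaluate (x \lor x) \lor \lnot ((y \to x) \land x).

x \lor x = T \lor T = T
y \to x = ½ \to T = T
(y \to x) \land x = T \land T = T
\lnot ((y \to x) \land x) = \lnot T = F
(x \lor x) \lor \lnot ((y \to x) \land x) = T \lor F = T

T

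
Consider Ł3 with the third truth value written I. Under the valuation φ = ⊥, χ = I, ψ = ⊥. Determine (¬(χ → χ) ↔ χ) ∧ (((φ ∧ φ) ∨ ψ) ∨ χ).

χ → χ = I → I = ⊤
¬(χ → χ) = ¬⊤ = ⊥
¬(χ → χ) ↔ χ = ⊥ ↔ I = I
φ ∧ φ = ⊥ ∧ ⊥ = ⊥
(φ ∧ φ) ∨ ψ = ⊥ ∨ ⊥ = ⊥
((φ ∧ φ) ∨ ψ) ∨ χ = ⊥ ∨ I = I
(¬(χ → χ) ↔ χ) ∧ (((φ ∧ φ) ∨ ψ) ∨ χ) = I ∧ I = I

I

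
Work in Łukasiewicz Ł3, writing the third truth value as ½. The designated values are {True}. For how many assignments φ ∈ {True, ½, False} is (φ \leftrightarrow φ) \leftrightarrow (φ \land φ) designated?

1

φ=True: True ✓
φ=½: ½ ·
φ=False: False ·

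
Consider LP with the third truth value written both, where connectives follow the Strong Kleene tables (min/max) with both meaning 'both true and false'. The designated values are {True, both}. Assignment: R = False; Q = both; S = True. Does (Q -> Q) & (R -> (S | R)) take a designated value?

Q -> Q = both -> both = both  [~both | both]
S | R = True | False = True
R -> (S | R) = False -> True = True
(Q -> Q) & (R -> (S | R)) = both & True = both
both ∈ {True, both}.

Yes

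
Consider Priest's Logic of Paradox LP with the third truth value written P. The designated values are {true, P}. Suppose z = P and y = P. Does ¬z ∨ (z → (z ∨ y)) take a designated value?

¬z = ¬P = P
z ∨ y = P ∨ P = P
z → (z ∨ y) = P → P = P  [¬P ∨ P]
¬z ∨ (z → (z ∨ y)) = P ∨ P = P
P ∈ {true, P}.

Yes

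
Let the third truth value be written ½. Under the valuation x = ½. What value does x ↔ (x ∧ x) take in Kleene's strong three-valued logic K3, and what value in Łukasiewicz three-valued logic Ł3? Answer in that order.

In Kleene's strong three-valued logic K3: x ∧ x = ½ ∧ ½ = ½
x ↔ (x ∧ x) = ½ ↔ ½ = ½
In Łukasiewicz three-valued logic Ł3: x ∧ x = ½ ∧ ½ = ½
x ↔ (x ∧ x) = ½ ↔ ½ = true  [1 − |½−½|]
They differ because Kleene's strong three-valued logic K3 and Łukasiewicz three-valued logic Ł3 treat ½ differently under implication.

½; true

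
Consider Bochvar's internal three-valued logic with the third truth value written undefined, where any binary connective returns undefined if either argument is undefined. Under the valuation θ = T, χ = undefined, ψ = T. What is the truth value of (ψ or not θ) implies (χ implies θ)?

not θ = not T = F
ψ or not θ = T or F = T
χ implies θ = undefined implies T = undefined  [any arg is the third value ⇒ result is the third value]
(ψ or not θ) implies (χ implies θ) = T implies undefined = undefined

undefined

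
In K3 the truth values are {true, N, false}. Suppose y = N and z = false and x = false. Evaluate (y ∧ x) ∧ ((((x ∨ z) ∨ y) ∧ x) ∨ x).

false

y ∧ x = N ∧ false = false
x ∨ z = false ∨ false = false
(x ∨ z) ∨ y = false ∨ N = N
((x ∨ z) ∨ y) ∧ x = N ∧ false = false
(((x ∨ z) ∨ y) ∧ x) ∨ x = false ∨ false = false
(y ∧ x) ∧ ((((x ∨ z) ∨ y) ∧ x) ∨ x) = false ∧ false = false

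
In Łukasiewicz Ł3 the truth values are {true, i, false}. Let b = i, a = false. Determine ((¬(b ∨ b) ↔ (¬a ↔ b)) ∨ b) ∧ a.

b ∨ b = i ∨ i = i
¬(b ∨ b) = ¬i = i
¬a = ¬false = true
¬a ↔ b = true ↔ i = i
¬(b ∨ b) ↔ (¬a ↔ b) = i ↔ i = true
(¬(b ∨ b) ↔ (¬a ↔ b)) ∨ b = true ∨ i = true
((¬(b ∨ b) ↔ (¬a ↔ b)) ∨ b) ∧ a = true ∧ false = false

false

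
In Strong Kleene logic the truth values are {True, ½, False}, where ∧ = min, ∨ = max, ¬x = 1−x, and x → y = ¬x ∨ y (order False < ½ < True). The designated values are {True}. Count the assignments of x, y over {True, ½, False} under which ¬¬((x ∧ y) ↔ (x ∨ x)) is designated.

4

Designated under: (x=True, y=True); (x=False, y=True); (x=False, y=½); (x=False, y=False).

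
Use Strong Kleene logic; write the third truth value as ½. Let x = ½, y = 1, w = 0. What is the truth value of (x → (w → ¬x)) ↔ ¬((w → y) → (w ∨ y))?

0

¬x = ¬½ = ½
w → ¬x = 0 → ½ = 1  [¬0 ∨ ½]
x → (w → ¬x) = ½ → 1 = 1
w → y = 0 → 1 = 1
w ∨ y = 0 ∨ 1 = 1
(w → y) → (w ∨ y) = 1 → 1 = 1
¬((w → y) → (w ∨ y)) = ¬1 = 0
(x → (w → ¬x)) ↔ ¬((w → y) → (w ∨ y)) = 1 ↔ 0 = 0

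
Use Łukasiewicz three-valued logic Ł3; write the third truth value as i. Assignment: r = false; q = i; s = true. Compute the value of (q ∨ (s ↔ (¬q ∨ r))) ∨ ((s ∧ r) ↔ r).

true

¬q = ¬i = i
¬q ∨ r = i ∨ false = i
s ↔ (¬q ∨ r) = true ↔ i = i  [1 − |1−½|]
q ∨ (s ↔ (¬q ∨ r)) = i ∨ i = i
s ∧ r = true ∧ false = false
(s ∧ r) ↔ r = false ↔ false = true
(q ∨ (s ↔ (¬q ∨ r))) ∨ ((s ∧ r) ↔ r) = i ∨ true = true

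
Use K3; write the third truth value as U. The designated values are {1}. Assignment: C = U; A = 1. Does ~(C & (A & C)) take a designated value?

No

A & C = 1 & U = U
C & (A & C) = U & U = U
~(C & (A & C)) = ~U = U
U ∉ {1}.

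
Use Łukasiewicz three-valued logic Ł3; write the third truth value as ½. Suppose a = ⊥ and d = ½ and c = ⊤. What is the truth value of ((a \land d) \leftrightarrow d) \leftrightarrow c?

a \land d = ⊥ \land ½ = ⊥
(a \land d) \leftrightarrow d = ⊥ \leftrightarrow ½ = ½
((a \land d) \leftrightarrow d) \leftrightarrow c = ½ \leftrightarrow ⊤ = ½

½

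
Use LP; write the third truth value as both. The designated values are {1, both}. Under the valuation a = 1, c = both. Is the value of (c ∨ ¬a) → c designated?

Yes

¬a = ¬1 = 0
c ∨ ¬a = both ∨ 0 = both
(c ∨ ¬a) → c = both → both = both  [¬both ∨ both]
both ∈ {1, both}.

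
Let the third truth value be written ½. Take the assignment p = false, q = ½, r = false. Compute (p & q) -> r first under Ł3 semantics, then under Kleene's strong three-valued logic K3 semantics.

true; true

In Ł3: p & q = false & ½ = false
(p & q) -> r = false -> false = true
In Kleene's strong three-valued logic K3: p & q = false & ½ = false
(p & q) -> r = false -> false = true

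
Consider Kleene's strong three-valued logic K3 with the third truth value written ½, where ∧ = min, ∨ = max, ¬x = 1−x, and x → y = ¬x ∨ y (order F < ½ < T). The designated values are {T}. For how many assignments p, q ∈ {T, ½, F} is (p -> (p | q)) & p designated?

Designated under: (p=T, q=T); (p=T, q=½); (p=T, q=F).

3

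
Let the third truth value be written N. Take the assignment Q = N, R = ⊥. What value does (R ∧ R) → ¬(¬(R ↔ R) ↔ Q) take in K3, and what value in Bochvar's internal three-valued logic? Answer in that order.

⊤; N

In K3: R ∧ R = ⊥ ∧ ⊥ = ⊥
R ↔ R = ⊥ ↔ ⊥ = ⊤
¬(R ↔ R) = ¬⊤ = ⊥
¬(R ↔ R) ↔ Q = ⊥ ↔ N = N
¬(¬(R ↔ R) ↔ Q) = ¬N = N
(R ∧ R) → ¬(¬(R ↔ R) ↔ Q) = ⊥ → N = ⊤  [¬⊥ ∨ N]
In Bochvar's internal three-valued logic: R ∧ R = ⊥ ∧ ⊥ = ⊥
R ↔ R = ⊥ ↔ ⊥ = ⊤
¬(R ↔ R) = ¬⊤ = ⊥
¬(R ↔ R) ↔ Q = ⊥ ↔ N = N
¬(¬(R ↔ R) ↔ Q) = ¬N = N
(R ∧ R) → ¬(¬(R ↔ R) ↔ Q) = ⊥ → N = N  [any arg is the third value ⇒ result is the third value]
They differ because K3 and Bochvar's internal three-valued logic treat N differently under the binary connectives.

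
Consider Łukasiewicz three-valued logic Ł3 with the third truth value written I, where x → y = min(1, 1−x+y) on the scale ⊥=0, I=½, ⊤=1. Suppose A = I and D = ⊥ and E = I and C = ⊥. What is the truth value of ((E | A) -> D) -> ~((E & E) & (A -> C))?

E | A = I | I = I
(E | A) -> D = I -> ⊥ = I  [min(1, 1−½+0)]
E & E = I & I = I
A -> C = I -> ⊥ = I
(E & E) & (A -> C) = I & I = I
~((E & E) & (A -> C)) = ~I = I
((E | A) -> D) -> ~((E & E) & (A -> C)) = I -> I = ⊤

⊤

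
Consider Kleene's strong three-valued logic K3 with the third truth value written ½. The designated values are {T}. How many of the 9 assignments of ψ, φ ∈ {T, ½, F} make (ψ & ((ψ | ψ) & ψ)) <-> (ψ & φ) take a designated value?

4

Designated under: (ψ=T, φ=T); (ψ=F, φ=T); (ψ=F, φ=½); (ψ=F, φ=F).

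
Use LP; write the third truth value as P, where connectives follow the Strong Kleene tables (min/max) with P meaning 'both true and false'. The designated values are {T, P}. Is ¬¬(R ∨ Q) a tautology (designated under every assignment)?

Countermodel: R=F, Q=F gives F, which is not designated.

No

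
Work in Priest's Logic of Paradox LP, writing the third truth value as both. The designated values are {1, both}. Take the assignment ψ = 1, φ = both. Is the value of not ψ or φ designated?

not ψ = not 1 = 0
not ψ or φ = 0 or both = both
both ∈ {1, both}.

Yes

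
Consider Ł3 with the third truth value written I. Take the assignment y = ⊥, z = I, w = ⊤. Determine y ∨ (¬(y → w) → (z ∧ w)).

y → w = ⊥ → ⊤ = ⊤
¬(y → w) = ¬⊤ = ⊥
z ∧ w = I ∧ ⊤ = I
¬(y → w) → (z ∧ w) = ⊥ → I = ⊤  [min(1, 1−0+½)]
y ∨ (¬(y → w) → (z ∧ w)) = ⊥ ∨ ⊤ = ⊤

⊤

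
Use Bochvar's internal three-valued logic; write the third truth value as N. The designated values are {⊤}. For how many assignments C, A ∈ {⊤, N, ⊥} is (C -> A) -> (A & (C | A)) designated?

Designated under: (C=⊤, A=⊤); (C=⊤, A=⊥); (C=⊥, A=⊤).

3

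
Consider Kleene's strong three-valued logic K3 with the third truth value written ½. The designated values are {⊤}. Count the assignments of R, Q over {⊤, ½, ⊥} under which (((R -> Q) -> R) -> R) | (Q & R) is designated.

Of the 9 assignments, 6 give a value in {⊤}.

6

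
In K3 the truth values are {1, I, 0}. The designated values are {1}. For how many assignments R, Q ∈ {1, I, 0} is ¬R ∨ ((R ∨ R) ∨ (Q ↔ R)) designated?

Of the 9 assignments, 6 give a value in {1}.

6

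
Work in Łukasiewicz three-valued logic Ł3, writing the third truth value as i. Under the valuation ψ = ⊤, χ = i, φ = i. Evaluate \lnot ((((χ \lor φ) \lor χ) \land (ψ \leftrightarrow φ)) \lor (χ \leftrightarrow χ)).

⊥

χ \lor φ = i \lor i = i
(χ \lor φ) \lor χ = i \lor i = i
ψ \leftrightarrow φ = ⊤ \leftrightarrow i = i
((χ \lor φ) \lor χ) \land (ψ \leftrightarrow φ) = i \land i = i
χ \leftrightarrow χ = i \leftrightarrow i = ⊤
(((χ \lor φ) \lor χ) \land (ψ \leftrightarrow φ)) \lor (χ \leftrightarrow χ) = i \lor ⊤ = ⊤
\lnot ((((χ \lor φ) \lor χ) \land (ψ \leftrightarrow φ)) \lor (χ \leftrightarrow χ)) = \lnot ⊤ = ⊥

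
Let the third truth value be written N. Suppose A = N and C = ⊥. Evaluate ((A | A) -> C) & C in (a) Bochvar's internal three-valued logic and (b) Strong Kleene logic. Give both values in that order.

In Bochvar's internal three-valued logic: A | A = N | N = N
(A | A) -> C = N -> ⊥ = N  [any arg is the third value ⇒ result is the third value]
((A | A) -> C) & C = N & ⊥ = N
In Strong Kleene logic: A | A = N | N = N
(A | A) -> C = N -> ⊥ = N  [~N | ⊥]
((A | A) -> C) & C = N & ⊥ = ⊥
They differ because Bochvar's internal three-valued logic and Strong Kleene logic treat N differently under the binary connectives.

N; ⊥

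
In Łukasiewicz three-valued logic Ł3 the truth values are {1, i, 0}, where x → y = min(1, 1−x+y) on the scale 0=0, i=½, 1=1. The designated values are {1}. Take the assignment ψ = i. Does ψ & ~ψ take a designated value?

No

~ψ = ~i = i
ψ & ~ψ = i & i = i
i ∉ {1}.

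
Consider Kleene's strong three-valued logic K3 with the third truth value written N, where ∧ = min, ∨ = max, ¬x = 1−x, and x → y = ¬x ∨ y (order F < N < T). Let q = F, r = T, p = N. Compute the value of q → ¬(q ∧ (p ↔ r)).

T

p ↔ r = N ↔ T = N
q ∧ (p ↔ r) = F ∧ N = F
¬(q ∧ (p ↔ r)) = ¬F = T
q → ¬(q ∧ (p ↔ r)) = F → T = T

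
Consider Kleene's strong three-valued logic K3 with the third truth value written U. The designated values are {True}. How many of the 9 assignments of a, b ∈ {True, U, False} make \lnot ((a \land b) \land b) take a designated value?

Of the 9 assignments, 5 give a value in {True}.

5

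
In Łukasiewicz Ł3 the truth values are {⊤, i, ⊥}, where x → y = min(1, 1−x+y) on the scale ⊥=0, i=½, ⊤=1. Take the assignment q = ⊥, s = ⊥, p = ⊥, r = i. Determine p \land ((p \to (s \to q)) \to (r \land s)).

⊥

s \to q = ⊥ \to ⊥ = ⊤
p \to (s \to q) = ⊥ \to ⊤ = ⊤
r \land s = i \land ⊥ = ⊥
(p \to (s \to q)) \to (r \land s) = ⊤ \to ⊥ = ⊥
p \land ((p \to (s \to q)) \to (r \land s)) = ⊥ \land ⊥ = ⊥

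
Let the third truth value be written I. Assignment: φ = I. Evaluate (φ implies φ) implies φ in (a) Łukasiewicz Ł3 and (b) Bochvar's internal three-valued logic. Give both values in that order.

In Łukasiewicz Ł3: φ implies φ = I implies I = 1
(φ implies φ) implies φ = 1 implies I = I
In Bochvar's internal three-valued logic: φ implies φ = I implies I = I  [any arg is the third value ⇒ result is the third value]
(φ implies φ) implies φ = I implies I = I

I; I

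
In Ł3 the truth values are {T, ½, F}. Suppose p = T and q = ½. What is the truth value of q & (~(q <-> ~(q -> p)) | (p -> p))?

q -> p = ½ -> T = T
~(q -> p) = ~T = F
q <-> ~(q -> p) = ½ <-> F = ½
~(q <-> ~(q -> p)) = ~½ = ½
p -> p = T -> T = T
~(q <-> ~(q -> p)) | (p -> p) = ½ | T = T
q & (~(q <-> ~(q -> p)) | (p -> p)) = ½ & T = ½

½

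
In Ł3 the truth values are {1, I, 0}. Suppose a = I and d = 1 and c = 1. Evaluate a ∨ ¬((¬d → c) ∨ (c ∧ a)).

I

¬d = ¬1 = 0
¬d → c = 0 → 1 = 1
c ∧ a = 1 ∧ I = I
(¬d → c) ∨ (c ∧ a) = 1 ∨ I = 1
¬((¬d → c) ∨ (c ∧ a)) = ¬1 = 0
a ∨ ¬((¬d → c) ∨ (c ∧ a)) = I ∨ 0 = I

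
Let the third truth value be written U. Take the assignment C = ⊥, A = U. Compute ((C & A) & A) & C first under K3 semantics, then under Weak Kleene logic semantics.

⊥; U

In K3: C & A = ⊥ & U = ⊥
(C & A) & A = ⊥ & U = ⊥
((C & A) & A) & C = ⊥ & ⊥ = ⊥
In Weak Kleene logic: C & A = ⊥ & U = U
(C & A) & A = U & U = U
((C & A) & A) & C = U & ⊥ = U
They differ because K3 and Weak Kleene logic treat U differently under the binary connectives.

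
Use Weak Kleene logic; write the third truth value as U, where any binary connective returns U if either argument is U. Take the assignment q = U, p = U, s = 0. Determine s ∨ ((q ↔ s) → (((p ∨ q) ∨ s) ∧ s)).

q ↔ s = U ↔ 0 = U
p ∨ q = U ∨ U = U
(p ∨ q) ∨ s = U ∨ 0 = U
((p ∨ q) ∨ s) ∧ s = U ∧ 0 = U
(q ↔ s) → (((p ∨ q) ∨ s) ∧ s) = U → U = U
s ∨ ((q ↔ s) → (((p ∨ q) ∨ s) ∧ s)) = 0 ∨ U = U

U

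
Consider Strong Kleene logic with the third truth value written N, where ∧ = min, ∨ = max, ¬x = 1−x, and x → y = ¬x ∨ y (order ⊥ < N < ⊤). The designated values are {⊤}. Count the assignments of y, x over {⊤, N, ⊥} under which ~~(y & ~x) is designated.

Designated under: (y=⊤, x=⊥).

1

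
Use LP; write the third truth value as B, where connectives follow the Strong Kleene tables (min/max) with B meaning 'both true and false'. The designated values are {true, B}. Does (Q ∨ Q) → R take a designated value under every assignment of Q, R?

Countermodel: Q=true, R=false gives false, which is not designated.

No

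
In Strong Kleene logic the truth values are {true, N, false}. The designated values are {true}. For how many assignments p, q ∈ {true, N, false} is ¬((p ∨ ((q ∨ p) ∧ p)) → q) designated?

1

Designated under: (p=true, q=false).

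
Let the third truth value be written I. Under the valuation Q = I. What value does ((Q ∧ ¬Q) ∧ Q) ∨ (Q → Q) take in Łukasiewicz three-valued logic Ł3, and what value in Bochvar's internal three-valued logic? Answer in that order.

In Łukasiewicz three-valued logic Ł3: ¬Q = ¬I = I
Q ∧ ¬Q = I ∧ I = I
(Q ∧ ¬Q) ∧ Q = I ∧ I = I
Q → Q = I → I = True  [min(1, 1−½+½)]
((Q ∧ ¬Q) ∧ Q) ∨ (Q → Q) = I ∨ True = True
In Bochvar's internal three-valued logic: ¬Q = ¬I = I
Q ∧ ¬Q = I ∧ I = I
(Q ∧ ¬Q) ∧ Q = I ∧ I = I
Q → Q = I → I = I  [any arg is the third value ⇒ result is the third value]
((Q ∧ ¬Q) ∧ Q) ∨ (Q → Q) = I ∨ I = I
They differ because Łukasiewicz three-valued logic Ł3 and Bochvar's internal three-valued logic treat I differently under the binary connectives.

True; I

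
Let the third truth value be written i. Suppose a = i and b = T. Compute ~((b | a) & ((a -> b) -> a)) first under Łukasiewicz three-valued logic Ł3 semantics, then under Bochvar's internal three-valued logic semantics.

i; i

In Łukasiewicz three-valued logic Ł3: b | a = T | i = T
a -> b = i -> T = T  [min(1, 1−½+1)]
(a -> b) -> a = T -> i = i
(b | a) & ((a -> b) -> a) = T & i = i
~((b | a) & ((a -> b) -> a)) = ~i = i
In Bochvar's internal three-valued logic: b | a = T | i = i
a -> b = i -> T = i
(a -> b) -> a = i -> i = i
(b | a) & ((a -> b) -> a) = i & i = i
~((b | a) & ((a -> b) -> a)) = ~i = i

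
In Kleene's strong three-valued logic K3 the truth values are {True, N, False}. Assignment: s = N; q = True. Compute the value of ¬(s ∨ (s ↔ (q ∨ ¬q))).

N

¬q = ¬True = False
q ∨ ¬q = True ∨ False = True
s ↔ (q ∨ ¬q) = N ↔ True = N
s ∨ (s ↔ (q ∨ ¬q)) = N ∨ N = N
¬(s ∨ (s ↔ (q ∨ ¬q))) = ¬N = N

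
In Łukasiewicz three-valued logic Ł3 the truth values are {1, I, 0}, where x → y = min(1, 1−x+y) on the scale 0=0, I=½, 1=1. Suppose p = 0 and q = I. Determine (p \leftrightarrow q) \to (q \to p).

1

p \leftrightarrow q = 0 \leftrightarrow I = I
q \to p = I \to 0 = I
(p \leftrightarrow q) \to (q \to p) = I \to I = 1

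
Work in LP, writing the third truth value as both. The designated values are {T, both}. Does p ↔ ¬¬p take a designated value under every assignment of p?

Every assignment of p over {T, both, F} gives a value in {T, both}.
In particular, with p=both: p ↔ ¬¬p = both.

Yes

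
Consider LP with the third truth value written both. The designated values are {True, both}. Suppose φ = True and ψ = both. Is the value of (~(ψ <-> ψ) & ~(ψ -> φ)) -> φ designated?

Yes

ψ <-> ψ = both <-> both = both
~(ψ <-> ψ) = ~both = both
ψ -> φ = both -> True = True  [~both | True]
~(ψ -> φ) = ~True = False
~(ψ <-> ψ) & ~(ψ -> φ) = both & False = False
(~(ψ <-> ψ) & ~(ψ -> φ)) -> φ = False -> True = True
True ∈ {True, both}.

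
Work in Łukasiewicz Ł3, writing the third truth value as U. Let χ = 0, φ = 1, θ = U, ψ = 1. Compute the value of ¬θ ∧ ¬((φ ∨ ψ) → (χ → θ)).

0

¬θ = ¬U = U
φ ∨ ψ = 1 ∨ 1 = 1
χ → θ = 0 → U = 1  [min(1, 1−0+½)]
(φ ∨ ψ) → (χ → θ) = 1 → 1 = 1
¬((φ ∨ ψ) → (χ → θ)) = ¬1 = 0
¬θ ∧ ¬((φ ∨ ψ) → (χ → θ)) = U ∧ 0 = 0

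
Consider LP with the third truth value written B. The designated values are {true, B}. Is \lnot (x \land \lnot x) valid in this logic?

Every assignment of x over {true, B, false} gives a value in {true, B}.
In particular, with x=B: \lnot (x \land \lnot x) = B.

Yes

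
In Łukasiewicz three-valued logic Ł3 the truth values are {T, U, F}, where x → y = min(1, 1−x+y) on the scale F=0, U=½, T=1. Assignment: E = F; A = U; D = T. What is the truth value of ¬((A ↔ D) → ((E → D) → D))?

A ↔ D = U ↔ T = U  [1 − |½−1|]
E → D = F → T = T
(E → D) → D = T → T = T
(A ↔ D) → ((E → D) → D) = U → T = T
¬((A ↔ D) → ((E → D) → D)) = ¬T = F

F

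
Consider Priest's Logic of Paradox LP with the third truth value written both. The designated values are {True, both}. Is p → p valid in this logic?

Every assignment of p over {True, both, False} gives a value in {True, both}.
In particular, with p=both: p → p = both.

Yes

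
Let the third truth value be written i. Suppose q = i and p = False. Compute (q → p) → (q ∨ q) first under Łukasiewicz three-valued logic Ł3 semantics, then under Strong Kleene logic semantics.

In Łukasiewicz three-valued logic Ł3: q → p = i → False = i  [min(1, 1−½+0)]
q ∨ q = i ∨ i = i
(q → p) → (q ∨ q) = i → i = True
In Strong Kleene logic: q → p = i → False = i
q ∨ q = i ∨ i = i
(q → p) → (q ∨ q) = i → i = i
They differ because Łukasiewicz three-valued logic Ł3 and Strong Kleene logic treat i differently under implication.

True; i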